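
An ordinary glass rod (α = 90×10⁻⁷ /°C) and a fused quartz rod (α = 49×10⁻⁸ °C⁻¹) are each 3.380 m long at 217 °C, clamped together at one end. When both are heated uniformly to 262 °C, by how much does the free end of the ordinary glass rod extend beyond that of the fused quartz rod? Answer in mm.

ΔT = 45 K
ordinary glass: ΔL = 90×10⁻⁷ × 3.380 m × 45 = 1.3689×10⁻³ m = 1.3689 mm
fused quartz: ΔL = 49×10⁻⁸ × 3.380 m × 45 = 7.4529×10⁻⁵ m = 0.074529 mm
difference = 1.3689 − 0.074529 = 1.294371 mm

1.29 mm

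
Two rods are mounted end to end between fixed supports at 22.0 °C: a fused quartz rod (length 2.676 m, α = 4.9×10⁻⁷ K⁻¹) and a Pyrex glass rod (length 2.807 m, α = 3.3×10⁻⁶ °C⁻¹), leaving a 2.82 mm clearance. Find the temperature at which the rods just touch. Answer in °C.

Gap closes when ΔL₁ + ΔL₂ = 2.82 mm = 2.82×10⁻³ m
(α₁L₁ + α₂L₂)ΔT = g
α₁L₁ + α₂L₂ = 4.9×10⁻⁷×2.676 + 3.3×10⁻⁶×2.807 = 1.057434×10⁻⁵ m/K
ΔT = 2.82×10⁻³ / 1.057434×10⁻⁵ = 266.68 K
T = 22.0 + 266.68 = 288.68 °C

T = 289 °C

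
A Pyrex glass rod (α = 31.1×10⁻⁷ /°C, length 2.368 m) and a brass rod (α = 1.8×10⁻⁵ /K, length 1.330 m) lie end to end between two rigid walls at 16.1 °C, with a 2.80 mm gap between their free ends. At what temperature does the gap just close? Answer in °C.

Gap closes when ΔL₁ + ΔL₂ = 2.80 mm = 2.80×10⁻³ m
(α₁L₁ + α₂L₂)ΔT = g
α₁L₁ + α₂L₂ = 31.1×10⁻⁷×2.368 + 1.8×10⁻⁵×1.330 = 3.130448×10⁻⁵ m/K
ΔT = 2.80×10⁻³ / 3.130448×10⁻⁵ = 89.44 K
T = 16.1 + 89.44 = 105.54 °C

T = 106 °C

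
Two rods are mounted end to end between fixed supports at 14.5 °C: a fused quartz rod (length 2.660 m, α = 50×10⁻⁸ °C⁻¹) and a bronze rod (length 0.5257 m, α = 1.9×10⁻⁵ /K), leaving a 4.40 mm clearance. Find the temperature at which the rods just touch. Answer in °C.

Gap closes when ΔL₁ + ΔL₂ = 4.40 mm = 4.40×10⁻³ m
(α₁L₁ + α₂L₂)ΔT = g
α₁L₁ + α₂L₂ = 50×10⁻⁸×2.660 + 1.9×10⁻⁵×0.5257 = 1.13183×10⁻⁵ m/K
ΔT = 4.40×10⁻³ / 1.13183×10⁻⁵ = 388.75 K
T = 14.5 + 388.75 = 403.25 °C

T = 403 °C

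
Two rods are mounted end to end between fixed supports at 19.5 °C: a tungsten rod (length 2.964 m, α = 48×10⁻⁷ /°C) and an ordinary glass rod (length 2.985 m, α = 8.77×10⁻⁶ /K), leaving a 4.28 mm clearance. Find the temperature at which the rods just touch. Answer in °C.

T = 125 °C

Gap closes when ΔL₁ + ΔL₂ = 4.28 mm = 4.28×10⁻³ m
(α₁L₁ + α₂L₂)ΔT = g
α₁L₁ + α₂L₂ = 48×10⁻⁷×2.964 + 8.77×10⁻⁶×2.985 = 4.040565×10⁻⁵ m/K
ΔT = 4.28×10⁻³ / 4.040565×10⁻⁵ = 105.93 K
T = 19.5 + 105.93 = 125.43 °C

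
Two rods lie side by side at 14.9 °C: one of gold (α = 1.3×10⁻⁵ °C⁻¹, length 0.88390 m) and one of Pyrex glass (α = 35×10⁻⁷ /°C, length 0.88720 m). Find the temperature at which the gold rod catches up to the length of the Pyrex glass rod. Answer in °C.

Equal length when α₁L₁ΔT − α₂L₂ΔT = L₂ − L₁ = 3.30×10⁻³ m
α₁L₁ = 1.14907×10⁻⁵, α₂L₂ = 3.1052×10⁻⁶ → Δ(αL) = 8.3855×10⁻⁶ m/K
ΔT = 3.30×10⁻³ / 8.3855×10⁻⁶ = 393.536 K, so T = 14.9 + 393.536 = 408.436 °C

T = 408.4 °C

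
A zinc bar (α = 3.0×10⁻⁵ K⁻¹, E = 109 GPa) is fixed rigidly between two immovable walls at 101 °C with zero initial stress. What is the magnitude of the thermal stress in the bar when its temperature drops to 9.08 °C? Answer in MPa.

Fully constrained: the free strain ε = αΔT is blocked, so σ = Eε = EαΔT.
|ΔT| = 91.92 K
σ = 109×10⁹ × 3.0×10⁻⁵ × 91.92 = 3.01×10⁸ Pa

σ = 301 MPa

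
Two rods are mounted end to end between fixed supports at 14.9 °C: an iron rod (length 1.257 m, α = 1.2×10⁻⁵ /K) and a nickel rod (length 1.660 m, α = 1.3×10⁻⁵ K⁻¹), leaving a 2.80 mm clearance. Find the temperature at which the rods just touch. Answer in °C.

T = 91.3 °C

Gap closes when ΔL₁ + ΔL₂ = 2.80 mm = 2.80×10⁻³ m
(α₁L₁ + α₂L₂)ΔT = g
α₁L₁ + α₂L₂ = 1.2×10⁻⁵×1.257 + 1.3×10⁻⁵×1.660 = 3.6664×10⁻⁵ m/K
ΔT = 2.80×10⁻³ / 3.6664×10⁻⁵ = 76.369 K
T = 14.9 + 76.369 = 91.269 °C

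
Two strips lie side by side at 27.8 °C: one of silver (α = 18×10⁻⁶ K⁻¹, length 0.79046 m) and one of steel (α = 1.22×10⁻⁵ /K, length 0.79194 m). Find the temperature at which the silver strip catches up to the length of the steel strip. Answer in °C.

T = 351.9 °C

L₁(1 + α₁ΔT) = L₂(1 + α₂ΔT) ⇒ ΔT = (L₂ − L₁)/(α₁L₁ − α₂L₂)
L₂ − L₁ = 0.79194 − 0.79046 = 1.48×10⁻³ m
α₁L₁ − α₂L₂ = 18×10⁻⁶×0.79046 − 1.22×10⁻⁵×0.79194 = 4.566612×10⁻⁶ m/K
ΔT = 1.48×10⁻³ / 4.566612×10⁻⁶ = 324.091 K
T = 27.8 + 324.091 = 351.891 °C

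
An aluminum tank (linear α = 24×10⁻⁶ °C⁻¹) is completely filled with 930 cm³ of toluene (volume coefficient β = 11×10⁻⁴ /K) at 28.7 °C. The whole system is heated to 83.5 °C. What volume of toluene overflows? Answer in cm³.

The tank also expands: β_container ≈ 3α = 7.2×10⁻⁵ /K
Net overflow = V₀(β_liq − 3α_cont)ΔT
β − 3α = 1.10×10⁻³ − 7.2×10⁻⁵ = 1.028×10⁻³ /K; ΔT = 54.8 K
ΔV = 930 × 1.028×10⁻³ × 54.8 = 52.4 cm³

52.4 cm³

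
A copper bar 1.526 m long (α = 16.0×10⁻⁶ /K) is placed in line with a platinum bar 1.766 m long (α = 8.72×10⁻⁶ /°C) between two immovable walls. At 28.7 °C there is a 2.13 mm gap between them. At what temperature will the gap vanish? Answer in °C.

Gap closes when ΔL₁ + ΔL₂ = 2.13 mm = 2.13×10⁻³ m
(α₁L₁ + α₂L₂)ΔT = g
α₁L₁ + α₂L₂ = 16.0×10⁻⁶×1.526 + 8.72×10⁻⁶×1.766 = 3.981552×10⁻⁵ m/K
ΔT = 2.13×10⁻³ / 3.981552×10⁻⁵ = 53.497 K
T = 28.7 + 53.497 = 82.197 °C

T = 82.2 °C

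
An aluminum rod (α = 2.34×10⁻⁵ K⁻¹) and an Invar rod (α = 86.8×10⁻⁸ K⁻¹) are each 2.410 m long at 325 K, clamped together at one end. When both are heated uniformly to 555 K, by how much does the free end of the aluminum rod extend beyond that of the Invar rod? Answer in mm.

ΔT = 230 K
aluminum: ΔL = 2.34×10⁻⁵ × 2.410 m × 230 = 1.2971×10⁻² m = 12.971 mm
Invar: ΔL = 86.8×10⁻⁸ × 2.410 m × 230 = 4.8113×10⁻⁴ m = 0.48113 mm
difference = 12.971 − 0.48113 = 12.48987 mm

12.5 mm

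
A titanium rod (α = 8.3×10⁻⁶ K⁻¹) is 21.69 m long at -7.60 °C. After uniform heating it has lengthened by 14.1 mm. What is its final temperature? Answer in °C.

T = 70.7 °C

ΔL = αL₀ΔT ⇒ ΔT = ΔL / (αL₀)
ΔT = 14.1×10⁻³ m / (8.3×10⁻⁶ × 21.69 m) = 78.322 K
T = -7.60 + 78.322 = 70.722 °C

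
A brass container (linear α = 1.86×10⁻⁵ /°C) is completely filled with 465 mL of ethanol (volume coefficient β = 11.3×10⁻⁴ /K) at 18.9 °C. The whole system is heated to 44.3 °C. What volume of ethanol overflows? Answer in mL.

12.7 mL

The container also expands: β_container ≈ 3α = 5.58×10⁻⁵ /K
Net overflow = V₀(β_liq − 3α_cont)ΔT
β − 3α = 1.13×10⁻³ − 5.58×10⁻⁵ = 1.0742×10⁻³ /K; ΔT = 25.4 K
ΔV = 465 × 1.0742×10⁻³ × 25.4 = 12.7 mL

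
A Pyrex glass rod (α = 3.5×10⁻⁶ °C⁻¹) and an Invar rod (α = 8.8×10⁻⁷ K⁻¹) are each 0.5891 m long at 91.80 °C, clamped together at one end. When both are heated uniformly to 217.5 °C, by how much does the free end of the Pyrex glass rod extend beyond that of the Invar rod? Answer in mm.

ΔT = 125.70 K
Pyrex glass: ΔL = 3.5×10⁻⁶ × 0.5891 m × 125.70 = 2.5917×10⁻⁴ m = 0.25917 mm
Invar: ΔL = 8.8×10⁻⁷ × 0.5891 m × 125.70 = 6.5164×10⁻⁵ m = 0.065164 mm
difference = 0.25917 − 0.065164 = 0.194006 mm

0.194 mm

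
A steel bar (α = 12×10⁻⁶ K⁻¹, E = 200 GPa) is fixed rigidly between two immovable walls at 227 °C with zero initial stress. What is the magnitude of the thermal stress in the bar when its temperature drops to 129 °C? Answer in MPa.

Fully constrained: the free strain ε = αΔT is blocked, so σ = Eε = EαΔT.
|ΔT| = 98 K
σ = 200×10⁹ × 12×10⁻⁶ × 98 = 2.35×10⁸ Pa

σ = 235 MPa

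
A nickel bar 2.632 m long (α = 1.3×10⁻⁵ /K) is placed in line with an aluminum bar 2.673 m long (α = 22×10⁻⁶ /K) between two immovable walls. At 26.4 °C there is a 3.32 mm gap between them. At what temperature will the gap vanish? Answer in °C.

Gap closes when ΔL₁ + ΔL₂ = 3.32 mm = 3.32×10⁻³ m
(α₁L₁ + α₂L₂)ΔT = g
α₁L₁ + α₂L₂ = 1.3×10⁻⁵×2.632 + 22×10⁻⁶×2.673 = 9.3022×10⁻⁵ m/K
ΔT = 3.32×10⁻³ / 9.3022×10⁻⁵ = 35.690 K
T = 26.4 + 35.690 = 62.090 °C

T = 62.1 °C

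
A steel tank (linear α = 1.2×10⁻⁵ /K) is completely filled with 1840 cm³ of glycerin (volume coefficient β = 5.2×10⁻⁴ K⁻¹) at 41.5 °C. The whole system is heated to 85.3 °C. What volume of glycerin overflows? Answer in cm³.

39.0 cm³

The tank also expands: β_container ≈ 3α = 3.6×10⁻⁵ /K
Net overflow = V₀(β_liq − 3α_cont)ΔT
β − 3α = 5.20×10⁻⁴ − 3.6×10⁻⁵ = 4.84×10⁻⁴ /K; ΔT = 43.8 K
ΔV = 1840 × 4.84×10⁻⁴ × 43.8 = 39.0 cm³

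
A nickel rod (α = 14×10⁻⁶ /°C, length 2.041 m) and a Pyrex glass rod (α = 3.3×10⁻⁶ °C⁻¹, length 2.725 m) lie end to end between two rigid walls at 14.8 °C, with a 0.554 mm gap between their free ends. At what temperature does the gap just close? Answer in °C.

T = 29.5 °C

Gap closes when ΔL₁ + ΔL₂ = 0.554 mm = 5.54×10⁻⁴ m
(α₁L₁ + α₂L₂)ΔT = g
α₁L₁ + α₂L₂ = 14×10⁻⁶×2.041 + 3.3×10⁻⁶×2.725 = 3.75665×10⁻⁵ m/K
ΔT = 5.54×10⁻⁴ / 3.75665×10⁻⁵ = 14.747 K
T = 14.8 + 14.747 = 29.547 °C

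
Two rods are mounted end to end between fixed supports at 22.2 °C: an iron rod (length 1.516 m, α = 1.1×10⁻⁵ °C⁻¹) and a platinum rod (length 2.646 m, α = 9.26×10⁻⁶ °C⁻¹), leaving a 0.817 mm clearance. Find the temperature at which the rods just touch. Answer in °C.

T = 42.0 °C

Gap closes when ΔL₁ + ΔL₂ = 0.817 mm = 8.17×10⁻⁴ m
(α₁L₁ + α₂L₂)ΔT = g
α₁L₁ + α₂L₂ = 1.1×10⁻⁵×1.516 + 9.26×10⁻⁶×2.646 = 4.117796×10⁻⁵ m/K
ΔT = 8.17×10⁻⁴ / 4.117796×10⁻⁵ = 19.841 K
T = 22.2 + 19.841 = 42.041 °C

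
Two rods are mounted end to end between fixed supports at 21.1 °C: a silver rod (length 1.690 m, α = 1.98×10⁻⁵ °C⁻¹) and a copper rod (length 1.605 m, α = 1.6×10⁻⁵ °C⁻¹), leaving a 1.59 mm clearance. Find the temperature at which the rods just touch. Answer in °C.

T = 48.0 °C

α₁L₁ = 3.3462×10⁻⁵ m/K, α₂L₂ = 2.568×10⁻⁵ m/K → total 5.9142×10⁻⁵ m/K
ΔT = g/(α₁L₁+α₂L₂) = 1.59×10⁻³ / 5.9142×10⁻⁵ = 26.884 K
T = 21.1 + 26.884 = 47.984 °C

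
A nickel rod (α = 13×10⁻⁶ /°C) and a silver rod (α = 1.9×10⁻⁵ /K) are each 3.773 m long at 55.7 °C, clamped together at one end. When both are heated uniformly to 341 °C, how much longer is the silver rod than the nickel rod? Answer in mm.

6.46 mm

ΔT = 285.3 K
nickel: ΔL = 13×10⁻⁶ × 3.773 m × 285.3 = 1.3994×10⁻² m = 13.994 mm
silver: ΔL = 1.9×10⁻⁵ × 3.773 m × 285.3 = 2.0452×10⁻² m = 20.452 mm
difference = 20.452 − 13.994 = 6.458 mm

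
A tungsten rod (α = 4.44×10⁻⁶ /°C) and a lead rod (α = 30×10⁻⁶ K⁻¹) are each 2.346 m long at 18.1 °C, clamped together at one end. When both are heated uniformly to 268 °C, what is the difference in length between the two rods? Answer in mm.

ΔT = 249.9 K
tungsten: ΔL = 4.44×10⁻⁶ × 2.346 m × 249.9 = 2.6030×10⁻³ m = 2.6030 mm
lead: ΔL = 30×10⁻⁶ × 2.346 m × 249.9 = 1.7588×10⁻² m = 17.588 mm
difference = 17.588 − 2.6030 = 14.985 mm

15.0 mm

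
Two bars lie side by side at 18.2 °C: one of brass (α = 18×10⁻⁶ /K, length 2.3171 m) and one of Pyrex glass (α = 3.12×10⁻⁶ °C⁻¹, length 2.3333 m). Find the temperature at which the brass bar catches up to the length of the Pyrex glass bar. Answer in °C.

L₁(1 + α₁ΔT) = L₂(1 + α₂ΔT) ⇒ ΔT = (L₂ − L₁)/(α₁L₁ − α₂L₂)
L₂ − L₁ = 2.3333 − 2.3171 = 1.62×10⁻² m
α₁L₁ − α₂L₂ = 18×10⁻⁶×2.3171 − 3.12×10⁻⁶×2.3333 = 3.4427904×10⁻⁵ m/K
ΔT = 1.62×10⁻² / 3.4427904×10⁻⁵ = 470.549 K
T = 18.2 + 470.549 = 488.749 °C

T = 488.7 °C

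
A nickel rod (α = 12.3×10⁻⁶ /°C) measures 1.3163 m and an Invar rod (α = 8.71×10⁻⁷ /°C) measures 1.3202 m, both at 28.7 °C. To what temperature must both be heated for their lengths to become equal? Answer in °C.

T = 288.0 °C

L₁(1 + α₁ΔT) = L₂(1 + α₂ΔT) ⇒ ΔT = (L₂ − L₁)/(α₁L₁ − α₂L₂)
L₂ − L₁ = 1.3202 − 1.3163 = 3.90×10⁻³ m
α₁L₁ − α₂L₂ = 12.3×10⁻⁶×1.3163 − 8.71×10⁻⁷×1.3202 = 1.50405958×10⁻⁵ m/K
ΔT = 3.90×10⁻³ / 1.50405958×10⁻⁵ = 259.298 K
T = 28.7 + 259.298 = 287.998 °C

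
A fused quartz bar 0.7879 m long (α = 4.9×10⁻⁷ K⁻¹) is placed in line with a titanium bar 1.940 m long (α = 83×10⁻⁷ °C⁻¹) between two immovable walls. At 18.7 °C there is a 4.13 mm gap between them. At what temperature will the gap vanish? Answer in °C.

Gap closes when ΔL₁ + ΔL₂ = 4.13 mm = 4.13×10⁻³ m
(α₁L₁ + α₂L₂)ΔT = g
α₁L₁ + α₂L₂ = 4.9×10⁻⁷×0.7879 + 83×10⁻⁷×1.940 = 1.6488071×10⁻⁵ m/K
ΔT = 4.13×10⁻³ / 1.6488071×10⁻⁵ = 250.48 K
T = 18.7 + 250.48 = 269.18 °C

T = 269 °C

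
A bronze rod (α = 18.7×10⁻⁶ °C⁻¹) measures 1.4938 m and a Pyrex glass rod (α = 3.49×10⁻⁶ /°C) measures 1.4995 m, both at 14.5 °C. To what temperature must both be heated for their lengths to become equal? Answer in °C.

T = 265.6 °C

L₁(1 + α₁ΔT) = L₂(1 + α₂ΔT) ⇒ ΔT = (L₂ − L₁)/(α₁L₁ − α₂L₂)
L₂ − L₁ = 1.4995 − 1.4938 = 5.70×10⁻³ m
α₁L₁ − α₂L₂ = 18.7×10⁻⁶×1.4938 − 3.49×10⁻⁶×1.4995 = 2.2700805×10⁻⁵ m/K
ΔT = 5.70×10⁻³ / 2.2700805×10⁻⁵ = 251.092 K
T = 14.5 + 251.092 = 265.592 °C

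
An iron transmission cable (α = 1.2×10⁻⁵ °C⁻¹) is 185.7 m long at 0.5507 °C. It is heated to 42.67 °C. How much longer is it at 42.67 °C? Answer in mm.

|ΔT| = |42.67 − 0.5507| = 42.1193 K
ΔL = αL₀ΔT = (1.2×10⁻⁵)(185.7)(42.1193) = 9.39×10⁻² m

ΔL = 93.9 mm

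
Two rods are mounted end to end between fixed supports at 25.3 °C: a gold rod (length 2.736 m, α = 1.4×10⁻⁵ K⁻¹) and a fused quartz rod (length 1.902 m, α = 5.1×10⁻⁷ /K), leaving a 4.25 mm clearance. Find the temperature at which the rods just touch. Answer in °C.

Gap closes when ΔL₁ + ΔL₂ = 4.25 mm = 4.25×10⁻³ m
(α₁L₁ + α₂L₂)ΔT = g
α₁L₁ + α₂L₂ = 1.4×10⁻⁵×2.736 + 5.1×10⁻⁷×1.902 = 3.927402×10⁻⁵ m/K
ΔT = 4.25×10⁻³ / 3.927402×10⁻⁵ = 108.21 K
T = 25.3 + 108.21 = 133.51 °C

T = 134 °C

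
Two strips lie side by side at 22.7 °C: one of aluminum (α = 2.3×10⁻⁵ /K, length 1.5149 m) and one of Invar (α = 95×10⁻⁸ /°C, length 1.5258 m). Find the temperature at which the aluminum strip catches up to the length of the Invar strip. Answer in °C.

Equal length when α₁L₁ΔT − α₂L₂ΔT = L₂ − L₁ = 1.09×10⁻² m
α₁L₁ = 3.48427×10⁻⁵, α₂L₂ = 1.44951×10⁻⁶ → Δ(αL) = 3.339319×10⁻⁵ m/K
ΔT = 1.09×10⁻² / 3.339319×10⁻⁵ = 326.414 K, so T = 22.7 + 326.414 = 349.114 °C

T = 349.1 °C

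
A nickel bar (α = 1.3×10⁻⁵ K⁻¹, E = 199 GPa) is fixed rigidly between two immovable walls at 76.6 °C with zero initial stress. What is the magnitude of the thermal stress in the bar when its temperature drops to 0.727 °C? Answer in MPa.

Fully constrained: the free strain ε = αΔT is blocked, so σ = Eε = EαΔT.
|ΔT| = 75.873 K
σ = 199×10⁹ × 1.3×10⁻⁵ × 75.873 = 1.96×10⁸ Pa

σ = 196 MPa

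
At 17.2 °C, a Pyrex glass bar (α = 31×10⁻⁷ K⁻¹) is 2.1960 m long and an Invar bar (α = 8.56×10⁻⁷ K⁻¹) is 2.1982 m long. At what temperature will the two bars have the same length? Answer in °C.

Equal length when α₁L₁ΔT − α₂L₂ΔT = L₂ − L₁ = 2.20×10⁻³ m
α₁L₁ = 6.8076×10⁻⁶, α₂L₂ = 1.8816592×10⁻⁶ → Δ(αL) = 4.9259408×10⁻⁶ m/K
ΔT = 2.20×10⁻³ / 4.9259408×10⁻⁶ = 446.615 K, so T = 17.2 + 446.615 = 463.815 °C

T = 463.8 °C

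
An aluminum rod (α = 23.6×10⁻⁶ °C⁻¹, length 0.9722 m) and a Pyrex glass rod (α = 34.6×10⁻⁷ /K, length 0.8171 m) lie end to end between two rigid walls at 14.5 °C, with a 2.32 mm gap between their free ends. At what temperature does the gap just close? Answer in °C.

T = 105 °C

α₁L₁ = 2.294392×10⁻⁵ m/K, α₂L₂ = 2.827166×10⁻⁶ m/K → total 2.5771086×10⁻⁵ m/K
ΔT = g/(α₁L₁+α₂L₂) = 2.32×10⁻³ / 2.5771086×10⁻⁵ = 90.02 K
T = 14.5 + 90.02 = 104.52 °C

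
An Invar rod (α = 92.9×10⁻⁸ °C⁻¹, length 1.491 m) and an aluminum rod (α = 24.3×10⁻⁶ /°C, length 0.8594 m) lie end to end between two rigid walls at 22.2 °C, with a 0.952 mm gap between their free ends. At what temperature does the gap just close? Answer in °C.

α₁L₁ = 1.385139×10⁻⁶ m/K, α₂L₂ = 2.088342×10⁻⁵ m/K → total 2.2268559×10⁻⁵ m/K
ΔT = g/(α₁L₁+α₂L₂) = 9.52×10⁻⁴ / 2.2268559×10⁻⁵ = 42.751 K
T = 22.2 + 42.751 = 64.951 °C

T = 65.0 °C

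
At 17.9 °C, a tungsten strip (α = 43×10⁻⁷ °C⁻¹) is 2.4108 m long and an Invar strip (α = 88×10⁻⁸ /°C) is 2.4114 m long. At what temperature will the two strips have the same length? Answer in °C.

T = 90.68 °C

L₁(1 + α₁ΔT) = L₂(1 + α₂ΔT) ⇒ ΔT = (L₂ − L₁)/(α₁L₁ − α₂L₂)
L₂ − L₁ = 2.4114 − 2.4108 = 6.00×10⁻⁴ m
α₁L₁ − α₂L₂ = 43×10⁻⁷×2.4108 − 88×10⁻⁸×2.4114 = 8.244408×10⁻⁶ m/K
ΔT = 6.00×10⁻⁴ / 8.244408×10⁻⁶ = 72.7766 K
T = 17.9 + 72.7766 = 90.6766 °C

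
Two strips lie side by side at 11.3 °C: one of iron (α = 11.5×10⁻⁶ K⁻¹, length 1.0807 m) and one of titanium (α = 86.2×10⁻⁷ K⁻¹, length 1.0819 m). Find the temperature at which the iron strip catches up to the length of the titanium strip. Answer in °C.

T = 398.1 °C

L₁(1 + α₁ΔT) = L₂(1 + α₂ΔT) ⇒ ΔT = (L₂ − L₁)/(α₁L₁ − α₂L₂)
L₂ − L₁ = 1.0819 − 1.0807 = 1.20×10⁻³ m
α₁L₁ − α₂L₂ = 11.5×10⁻⁶×1.0807 − 86.2×10⁻⁷×1.0819 = 3.102072×10⁻⁶ m/K
ΔT = 1.20×10⁻³ / 3.102072×10⁻⁶ = 386.838 K
T = 11.3 + 386.838 = 398.138 °C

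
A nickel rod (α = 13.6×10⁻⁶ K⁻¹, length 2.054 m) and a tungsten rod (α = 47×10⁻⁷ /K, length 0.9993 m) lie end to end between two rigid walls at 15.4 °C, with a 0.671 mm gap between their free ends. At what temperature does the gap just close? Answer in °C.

T = 36.0 °C

Gap closes when ΔL₁ + ΔL₂ = 0.671 mm = 6.71×10⁻⁴ m
(α₁L₁ + α₂L₂)ΔT = g
α₁L₁ + α₂L₂ = 13.6×10⁻⁶×2.054 + 47×10⁻⁷×0.9993 = 3.263111×10⁻⁵ m/K
ΔT = 6.71×10⁻⁴ / 3.263111×10⁻⁵ = 20.563 K
T = 15.4 + 20.563 = 35.963 °C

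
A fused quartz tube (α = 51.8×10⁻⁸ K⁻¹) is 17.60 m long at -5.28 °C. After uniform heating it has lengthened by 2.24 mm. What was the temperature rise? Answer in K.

ΔT = 246 K

ΔL = αL₀ΔT ⇒ ΔT = ΔL / (αL₀)
ΔT = 2.24×10⁻³ m / (51.8×10⁻⁸ × 17.60 m) = 245.70 K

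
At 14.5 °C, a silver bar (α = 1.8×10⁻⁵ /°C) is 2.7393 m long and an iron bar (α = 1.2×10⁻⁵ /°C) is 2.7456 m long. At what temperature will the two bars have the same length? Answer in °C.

L₁(1 + α₁ΔT) = L₂(1 + α₂ΔT) ⇒ ΔT = (L₂ − L₁)/(α₁L₁ − α₂L₂)
L₂ − L₁ = 2.7456 − 2.7393 = 6.30×10⁻³ m
α₁L₁ − α₂L₂ = 1.8×10⁻⁵×2.7393 − 1.2×10⁻⁵×2.7456 = 1.63602×10⁻⁵ m/K
ΔT = 6.30×10⁻³ / 1.63602×10⁻⁵ = 385.081 K
T = 14.5 + 385.081 = 399.581 °C

T = 399.6 °C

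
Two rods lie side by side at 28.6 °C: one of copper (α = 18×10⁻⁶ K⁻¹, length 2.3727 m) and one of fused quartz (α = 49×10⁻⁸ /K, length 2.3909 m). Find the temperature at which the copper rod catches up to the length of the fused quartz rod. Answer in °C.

T = 466.8 °C

Equal length when α₁L₁ΔT − α₂L₂ΔT = L₂ − L₁ = 1.82×10⁻² m
α₁L₁ = 4.27086×10⁻⁵, α₂L₂ = 1.171541×10⁻⁶ → Δ(αL) = 4.1537059×10⁻⁵ m/K
ΔT = 1.82×10⁻² / 4.1537059×10⁻⁵ = 438.163 K, so T = 28.6 + 438.163 = 466.763 °C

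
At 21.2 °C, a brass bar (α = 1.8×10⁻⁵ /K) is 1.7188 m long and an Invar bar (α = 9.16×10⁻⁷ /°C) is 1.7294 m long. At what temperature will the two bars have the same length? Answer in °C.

T = 382.3 °C

L₁(1 + α₁ΔT) = L₂(1 + α₂ΔT) ⇒ ΔT = (L₂ − L₁)/(α₁L₁ − α₂L₂)
L₂ − L₁ = 1.7294 − 1.7188 = 1.06×10⁻² m
α₁L₁ − α₂L₂ = 1.8×10⁻⁵×1.7188 − 9.16×10⁻⁷×1.7294 = 2.93542696×10⁻⁵ m/K
ΔT = 1.06×10⁻² / 2.93542696×10⁻⁵ = 361.106 K
T = 21.2 + 361.106 = 382.306 °C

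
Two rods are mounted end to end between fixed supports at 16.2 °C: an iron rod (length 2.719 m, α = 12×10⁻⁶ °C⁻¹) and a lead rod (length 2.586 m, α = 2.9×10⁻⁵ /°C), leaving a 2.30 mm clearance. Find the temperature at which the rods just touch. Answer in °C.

T = 37.6 °C

Gap closes when ΔL₁ + ΔL₂ = 2.30 mm = 2.30×10⁻³ m
(α₁L₁ + α₂L₂)ΔT = g
α₁L₁ + α₂L₂ = 12×10⁻⁶×2.719 + 2.9×10⁻⁵×2.586 = 1.07622×10⁻⁴ m/K
ΔT = 2.30×10⁻³ / 1.07622×10⁻⁴ = 21.371 K
T = 16.2 + 21.371 = 37.571 °C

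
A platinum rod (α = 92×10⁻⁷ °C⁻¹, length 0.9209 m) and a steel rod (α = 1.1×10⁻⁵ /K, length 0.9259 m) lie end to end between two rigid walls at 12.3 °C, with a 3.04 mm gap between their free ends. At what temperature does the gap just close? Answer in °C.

α₁L₁ = 8.47228×10⁻⁶ m/K, α₂L₂ = 1.01849×10⁻⁵ m/K → total 1.865718×10⁻⁵ m/K
ΔT = g/(α₁L₁+α₂L₂) = 3.04×10⁻³ / 1.865718×10⁻⁵ = 162.94 K
T = 12.3 + 162.94 = 175.24 °C

T = 175 °C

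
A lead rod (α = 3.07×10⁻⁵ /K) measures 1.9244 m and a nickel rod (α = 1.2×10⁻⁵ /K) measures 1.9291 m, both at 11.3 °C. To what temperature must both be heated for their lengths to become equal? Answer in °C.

Equal length when α₁L₁ΔT − α₂L₂ΔT = L₂ − L₁ = 4.70×10⁻³ m
α₁L₁ = 5.907908×10⁻⁵, α₂L₂ = 2.31492×10⁻⁵ → Δ(αL) = 3.592988×10⁻⁵ m/K
ΔT = 4.70×10⁻³ / 3.592988×10⁻⁵ = 130.810 K, so T = 11.3 + 130.810 = 142.110 °C

T = 142.1 °C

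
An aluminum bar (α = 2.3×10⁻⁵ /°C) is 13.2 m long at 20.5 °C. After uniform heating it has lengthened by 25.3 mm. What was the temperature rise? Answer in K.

ΔT = 83.3 K

ΔL = αL₀ΔT ⇒ ΔT = ΔL / (αL₀)
ΔT = 25.3×10⁻³ m / (2.3×10⁻⁵ × 13.2 m) = 83.333 K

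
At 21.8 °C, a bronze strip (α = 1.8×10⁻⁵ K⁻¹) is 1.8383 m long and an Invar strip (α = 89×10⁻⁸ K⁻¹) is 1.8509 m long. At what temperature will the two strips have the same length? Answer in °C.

L₁(1 + α₁ΔT) = L₂(1 + α₂ΔT) ⇒ ΔT = (L₂ − L₁)/(α₁L₁ − α₂L₂)
L₂ − L₁ = 1.8509 − 1.8383 = 1.26×10⁻² m
α₁L₁ − α₂L₂ = 1.8×10⁻⁵×1.8383 − 89×10⁻⁸×1.8509 = 3.1442099×10⁻⁵ m/K
ΔT = 1.26×10⁻² / 3.1442099×10⁻⁵ = 400.737 K
T = 21.8 + 400.737 = 422.537 °C

T = 422.5 °C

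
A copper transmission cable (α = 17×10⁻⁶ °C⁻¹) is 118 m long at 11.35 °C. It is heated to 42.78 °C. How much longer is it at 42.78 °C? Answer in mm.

ΔL = 63.0 mm

|ΔT| = |42.78 − 11.35| = 31.43 K
ΔL = αL₀ΔT = (17×10⁻⁶)(118)(31.43) = 6.30×10⁻² m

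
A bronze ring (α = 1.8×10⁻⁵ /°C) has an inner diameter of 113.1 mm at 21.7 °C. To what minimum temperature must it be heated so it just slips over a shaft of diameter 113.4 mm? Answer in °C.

T = 169 °C

Required Δd = 113.4 − 113.1 = 0.3 mm
Δd = αd₀ΔT ⇒ ΔT = Δd/(αd₀) = 0.3 / (1.8×10⁻⁵ × 113.1) = 147.36 K
T_min = 21.7 + 147.36 = 169.06 °C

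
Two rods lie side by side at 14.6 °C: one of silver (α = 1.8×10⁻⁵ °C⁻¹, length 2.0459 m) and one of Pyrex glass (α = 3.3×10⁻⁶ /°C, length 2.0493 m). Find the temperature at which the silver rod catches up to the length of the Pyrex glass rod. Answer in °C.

L₁(1 + α₁ΔT) = L₂(1 + α₂ΔT) ⇒ ΔT = (L₂ − L₁)/(α₁L₁ − α₂L₂)
L₂ − L₁ = 2.0493 − 2.0459 = 3.40×10⁻³ m
α₁L₁ − α₂L₂ = 1.8×10⁻⁵×2.0459 − 3.3×10⁻⁶×2.0493 = 3.006351×10⁻⁵ m/K
ΔT = 3.40×10⁻³ / 3.006351×10⁻⁵ = 113.094 K
T = 14.6 + 113.094 = 127.694 °C

T = 127.7 °C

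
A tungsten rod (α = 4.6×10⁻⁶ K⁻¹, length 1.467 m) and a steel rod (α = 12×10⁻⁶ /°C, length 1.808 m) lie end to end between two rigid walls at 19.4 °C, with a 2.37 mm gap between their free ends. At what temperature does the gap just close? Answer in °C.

T = 103 °C

Gap closes when ΔL₁ + ΔL₂ = 2.37 mm = 2.37×10⁻³ m
(α₁L₁ + α₂L₂)ΔT = g
α₁L₁ + α₂L₂ = 4.6×10⁻⁶×1.467 + 12×10⁻⁶×1.808 = 2.84442×10⁻⁵ m/K
ΔT = 2.37×10⁻³ / 2.84442×10⁻⁵ = 83.32 K
T = 19.4 + 83.32 = 102.72 °C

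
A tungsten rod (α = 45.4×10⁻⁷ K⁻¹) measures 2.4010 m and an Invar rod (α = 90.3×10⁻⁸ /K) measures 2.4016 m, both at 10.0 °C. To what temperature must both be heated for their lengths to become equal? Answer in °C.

T = 78.71 °C

L₁(1 + α₁ΔT) = L₂(1 + α₂ΔT) ⇒ ΔT = (L₂ − L₁)/(α₁L₁ − α₂L₂)
L₂ − L₁ = 2.4016 − 2.4010 = 6.00×10⁻⁴ m
α₁L₁ − α₂L₂ = 45.4×10⁻⁷×2.4010 − 90.3×10⁻⁸×2.4016 = 8.7318952×10⁻⁶ m/K
ΔT = 6.00×10⁻⁴ / 8.7318952×10⁻⁶ = 68.7136 K
T = 10.0 + 68.7136 = 78.7136 °C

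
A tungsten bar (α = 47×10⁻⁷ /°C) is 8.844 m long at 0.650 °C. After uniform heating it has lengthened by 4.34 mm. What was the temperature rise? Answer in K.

ΔL = αL₀ΔT ⇒ ΔT = ΔL / (αL₀)
ΔT = 4.34×10⁻³ m / (47×10⁻⁷ × 8.844 m) = 104.41 K

ΔT = 104 K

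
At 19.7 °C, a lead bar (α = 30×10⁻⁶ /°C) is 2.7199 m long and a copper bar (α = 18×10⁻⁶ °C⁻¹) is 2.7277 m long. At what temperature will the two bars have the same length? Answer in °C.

L₁(1 + α₁ΔT) = L₂(1 + α₂ΔT) ⇒ ΔT = (L₂ − L₁)/(α₁L₁ − α₂L₂)
L₂ − L₁ = 2.7277 − 2.7199 = 7.80×10⁻³ m
α₁L₁ − α₂L₂ = 30×10⁻⁶×2.7199 − 18×10⁻⁶×2.7277 = 3.24984×10⁻⁵ m/K
ΔT = 7.80×10⁻³ / 3.24984×10⁻⁵ = 240.012 K
T = 19.7 + 240.012 = 259.712 °C

T = 259.7 °C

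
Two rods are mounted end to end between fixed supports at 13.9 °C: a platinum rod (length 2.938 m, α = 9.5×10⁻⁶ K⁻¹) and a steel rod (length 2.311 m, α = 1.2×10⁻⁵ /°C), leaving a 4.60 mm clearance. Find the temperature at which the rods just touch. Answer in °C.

α₁L₁ = 2.7911×10⁻⁵ m/K, α₂L₂ = 2.7732×10⁻⁵ m/K → total 5.5643×10⁻⁵ m/K
ΔT = g/(α₁L₁+α₂L₂) = 4.60×10⁻³ / 5.5643×10⁻⁵ = 82.670 K
T = 13.9 + 82.670 = 96.570 °C

T = 96.6 °C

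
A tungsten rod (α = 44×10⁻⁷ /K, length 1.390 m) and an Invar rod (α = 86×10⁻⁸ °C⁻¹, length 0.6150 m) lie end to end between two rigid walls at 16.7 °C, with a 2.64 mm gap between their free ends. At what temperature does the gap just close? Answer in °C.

T = 414 °C

α₁L₁ = 6.116×10⁻⁶ m/K, α₂L₂ = 5.289×10⁻⁷ m/K → total 6.6449×10⁻⁶ m/K
ΔT = g/(α₁L₁+α₂L₂) = 2.64×10⁻³ / 6.6449×10⁻⁶ = 397.30 K
T = 16.7 + 397.30 = 414.00 °C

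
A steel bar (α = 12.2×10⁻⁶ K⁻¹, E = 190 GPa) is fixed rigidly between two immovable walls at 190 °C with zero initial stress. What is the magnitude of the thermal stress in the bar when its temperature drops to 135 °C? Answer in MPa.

Fully constrained: the free strain ε = αΔT is blocked, so σ = Eε = EαΔT.
|ΔT| = 55 K
σ = 190×10⁹ × 12.2×10⁻⁶ × 55 = 1.27×10⁸ Pa

σ = 127 MPa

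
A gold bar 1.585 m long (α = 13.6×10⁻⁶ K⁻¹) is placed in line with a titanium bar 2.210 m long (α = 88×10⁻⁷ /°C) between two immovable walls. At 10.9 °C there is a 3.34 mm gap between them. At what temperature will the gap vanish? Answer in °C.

T = 92.4 °C

Gap closes when ΔL₁ + ΔL₂ = 3.34 mm = 3.34×10⁻³ m
(α₁L₁ + α₂L₂)ΔT = g
α₁L₁ + α₂L₂ = 13.6×10⁻⁶×1.585 + 88×10⁻⁷×2.210 = 4.1004×10⁻⁵ m/K
ΔT = 3.34×10⁻³ / 4.1004×10⁻⁵ = 81.455 K
T = 10.9 + 81.455 = 92.355 °C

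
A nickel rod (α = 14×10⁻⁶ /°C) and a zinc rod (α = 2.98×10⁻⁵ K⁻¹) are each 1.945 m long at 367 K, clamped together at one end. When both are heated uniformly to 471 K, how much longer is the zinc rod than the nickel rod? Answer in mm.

ΔT = 104 K
nickel: ΔL = 14×10⁻⁶ × 1.945 m × 104 = 2.8319×10⁻³ m = 2.8319 mm
zinc: ΔL = 2.98×10⁻⁵ × 1.945 m × 104 = 6.0279×10⁻³ m = 6.0279 mm
difference = 6.0279 − 2.8319 = 3.1960 mm

3.20 mm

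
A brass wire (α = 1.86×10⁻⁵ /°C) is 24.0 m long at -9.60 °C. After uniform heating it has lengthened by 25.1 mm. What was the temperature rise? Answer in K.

ΔL = αL₀ΔT ⇒ ΔT = ΔL / (αL₀)
ΔT = 25.1×10⁻³ m / (1.86×10⁻⁵ × 24.0 m) = 56.228 K

ΔT = 56.2 K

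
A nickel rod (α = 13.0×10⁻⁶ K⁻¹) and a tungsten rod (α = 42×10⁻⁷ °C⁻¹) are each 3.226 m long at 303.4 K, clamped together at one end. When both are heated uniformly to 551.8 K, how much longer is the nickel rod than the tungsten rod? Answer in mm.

ΔT = 248.4 K
nickel: ΔL = 13.0×10⁻⁶ × 3.226 m × 248.4 = 1.0417×10⁻² m = 10.417 mm
tungsten: ΔL = 42×10⁻⁷ × 3.226 m × 248.4 = 3.3656×10⁻³ m = 3.3656 mm
difference = 10.417 − 3.3656 = 7.0514 mm

7.05 mm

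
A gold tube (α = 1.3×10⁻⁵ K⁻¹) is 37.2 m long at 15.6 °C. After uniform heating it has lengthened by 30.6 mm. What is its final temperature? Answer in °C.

T = 78.9 °C

ΔL = αL₀ΔT ⇒ ΔT = ΔL / (αL₀)
ΔT = 30.6×10⁻³ m / (1.3×10⁻⁵ × 37.2 m) = 63.275 K
T = 15.6 + 63.275 = 78.875 °C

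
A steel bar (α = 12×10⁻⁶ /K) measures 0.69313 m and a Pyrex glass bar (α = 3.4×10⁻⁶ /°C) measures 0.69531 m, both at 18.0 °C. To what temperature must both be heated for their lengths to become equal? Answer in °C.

Equal length when α₁L₁ΔT − α₂L₂ΔT = L₂ − L₁ = 2.18×10⁻³ m
α₁L₁ = 8.31756×10⁻⁶, α₂L₂ = 2.364054×10⁻⁶ → Δ(αL) = 5.953506×10⁻⁶ m/K
ΔT = 2.18×10⁻³ / 5.953506×10⁻⁶ = 366.171 K, so T = 18.0 + 366.171 = 384.171 °C

T = 384.2 °C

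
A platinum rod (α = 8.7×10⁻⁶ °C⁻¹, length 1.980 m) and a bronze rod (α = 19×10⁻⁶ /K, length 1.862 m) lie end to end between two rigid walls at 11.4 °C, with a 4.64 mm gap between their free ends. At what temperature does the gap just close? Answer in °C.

Gap closes when ΔL₁ + ΔL₂ = 4.64 mm = 4.64×10⁻³ m
(α₁L₁ + α₂L₂)ΔT = g
α₁L₁ + α₂L₂ = 8.7×10⁻⁶×1.980 + 19×10⁻⁶×1.862 = 5.2604×10⁻⁵ m/K
ΔT = 4.64×10⁻³ / 5.2604×10⁻⁵ = 88.206 K
T = 11.4 + 88.206 = 99.606 °C

T = 99.6 °C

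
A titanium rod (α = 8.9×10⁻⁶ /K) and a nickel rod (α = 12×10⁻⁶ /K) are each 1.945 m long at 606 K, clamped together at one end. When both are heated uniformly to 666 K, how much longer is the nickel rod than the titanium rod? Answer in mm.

ΔT = 60 K
titanium: ΔL = 8.9×10⁻⁶ × 1.945 m × 60 = 1.0386×10⁻³ m = 1.0386 mm
nickel: ΔL = 12×10⁻⁶ × 1.945 m × 60 = 1.4004×10⁻³ m = 1.4004 mm
difference = 1.4004 − 1.0386 = 0.3618 mm

0.362 mm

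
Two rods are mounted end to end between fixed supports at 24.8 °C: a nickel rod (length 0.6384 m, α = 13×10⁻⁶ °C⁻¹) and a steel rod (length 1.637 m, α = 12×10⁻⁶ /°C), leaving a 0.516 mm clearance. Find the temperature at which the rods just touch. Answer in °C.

T = 43.3 °C

Gap closes when ΔL₁ + ΔL₂ = 0.516 mm = 5.16×10⁻⁴ m
(α₁L₁ + α₂L₂)ΔT = g
α₁L₁ + α₂L₂ = 13×10⁻⁶×0.6384 + 12×10⁻⁶×1.637 = 2.79432×10⁻⁵ m/K
ΔT = 5.16×10⁻⁴ / 2.79432×10⁻⁵ = 18.466 K
T = 24.8 + 18.466 = 43.266 °C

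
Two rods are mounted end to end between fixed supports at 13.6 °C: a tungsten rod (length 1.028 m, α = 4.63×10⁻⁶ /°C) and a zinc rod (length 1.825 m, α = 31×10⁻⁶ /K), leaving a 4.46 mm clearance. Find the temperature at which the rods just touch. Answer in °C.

T = 86.3 °C

Gap closes when ΔL₁ + ΔL₂ = 4.46 mm = 4.46×10⁻³ m
(α₁L₁ + α₂L₂)ΔT = g
α₁L₁ + α₂L₂ = 4.63×10⁻⁶×1.028 + 31×10⁻⁶×1.825 = 6.133464×10⁻⁵ m/K
ΔT = 4.46×10⁻³ / 6.133464×10⁻⁵ = 72.716 K
T = 13.6 + 72.716 = 86.316 °C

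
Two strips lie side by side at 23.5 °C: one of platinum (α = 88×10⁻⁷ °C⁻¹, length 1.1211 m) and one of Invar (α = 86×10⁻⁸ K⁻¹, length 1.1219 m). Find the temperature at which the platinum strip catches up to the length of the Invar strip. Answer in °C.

Equal length when α₁L₁ΔT − α₂L₂ΔT = L₂ − L₁ = 8.00×10⁻⁴ m
α₁L₁ = 9.86568×10⁻⁶, α₂L₂ = 9.64834×10⁻⁷ → Δ(αL) = 8.900846×10⁻⁶ m/K
ΔT = 8.00×10⁻⁴ / 8.900846×10⁻⁶ = 89.879 K, so T = 23.5 + 89.879 = 113.379 °C

T = 113.4 °C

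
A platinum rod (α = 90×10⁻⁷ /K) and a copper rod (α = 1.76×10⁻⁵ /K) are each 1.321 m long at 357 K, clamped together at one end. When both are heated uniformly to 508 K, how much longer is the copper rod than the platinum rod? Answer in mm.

1.72 mm

ΔT = 151 K
platinum: ΔL = 90×10⁻⁷ × 1.321 m × 151 = 1.7952×10⁻³ m = 1.7952 mm
copper: ΔL = 1.76×10⁻⁵ × 1.321 m × 151 = 3.5107×10⁻³ m = 3.5107 mm
difference = 3.5107 − 1.7952 = 1.7155 mm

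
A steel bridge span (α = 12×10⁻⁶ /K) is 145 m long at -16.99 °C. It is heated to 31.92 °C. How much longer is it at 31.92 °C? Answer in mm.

ΔL = 85.1 mm

|ΔT| = |31.92 − (-16.99)| = 48.91 K
ΔL = αL₀ΔT = (12×10⁻⁶)(145)(48.91) = 8.51×10⁻² m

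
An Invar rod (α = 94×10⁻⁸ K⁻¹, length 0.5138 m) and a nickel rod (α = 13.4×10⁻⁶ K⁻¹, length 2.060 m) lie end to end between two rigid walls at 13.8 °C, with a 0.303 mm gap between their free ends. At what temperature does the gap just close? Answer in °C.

T = 24.6 °C

α₁L₁ = 4.82972×10⁻⁷ m/K, α₂L₂ = 2.7604×10⁻⁵ m/K → total 2.8086972×10⁻⁵ m/K
ΔT = g/(α₁L₁+α₂L₂) = 3.03×10⁻⁴ / 2.8086972×10⁻⁵ = 10.788 K
T = 13.8 + 10.788 = 24.588 °C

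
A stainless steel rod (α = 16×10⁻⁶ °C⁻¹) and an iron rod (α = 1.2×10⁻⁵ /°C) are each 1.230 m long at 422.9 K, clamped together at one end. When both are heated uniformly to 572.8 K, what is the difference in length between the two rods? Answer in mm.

0.738 mm

ΔT = 149.9 K
stainless steel: ΔL = 16×10⁻⁶ × 1.230 m × 149.9 = 2.9500×10⁻³ m = 2.9500 mm
iron: ΔL = 1.2×10⁻⁵ × 1.230 m × 149.9 = 2.2125×10⁻³ m = 2.2125 mm
difference = 2.9500 − 2.2125 = 0.7375 mm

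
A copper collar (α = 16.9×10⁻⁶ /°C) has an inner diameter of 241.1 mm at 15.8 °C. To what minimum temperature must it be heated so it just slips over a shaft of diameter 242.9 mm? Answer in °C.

Required Δd = 242.9 − 241.1 = 1.8 mm
Δd = αd₀ΔT ⇒ ΔT = Δd/(αd₀) = 1.8 / (16.9×10⁻⁶ × 241.1) = 441.76 K
T_min = 15.8 + 441.76 = 457.56 °C

T = 458 °C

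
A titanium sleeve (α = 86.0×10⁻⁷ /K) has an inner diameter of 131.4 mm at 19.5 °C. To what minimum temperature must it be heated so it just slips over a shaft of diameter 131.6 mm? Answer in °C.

T = 196 °C

Required Δd = 131.6 − 131.4 = 0.2 mm
Δd = αd₀ΔT ⇒ ΔT = Δd/(αd₀) = 0.2 / (86.0×10⁻⁷ × 131.4) = 176.98 K
T_min = 19.5 + 176.98 = 196.48 °C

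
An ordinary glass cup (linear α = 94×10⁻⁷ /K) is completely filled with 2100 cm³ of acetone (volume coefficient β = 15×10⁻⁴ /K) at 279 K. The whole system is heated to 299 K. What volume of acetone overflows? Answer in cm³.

61.8 cm³

The cup also expands: β_container ≈ 3α = 2.82×10⁻⁵ /K
Net overflow = V₀(β_liq − 3α_cont)ΔT
β − 3α = 1.50×10⁻³ − 2.82×10⁻⁵ = 1.4718×10⁻³ /K; ΔT = 20 K
ΔV = 2100 × 1.4718×10⁻³ × 20 = 61.8 cm³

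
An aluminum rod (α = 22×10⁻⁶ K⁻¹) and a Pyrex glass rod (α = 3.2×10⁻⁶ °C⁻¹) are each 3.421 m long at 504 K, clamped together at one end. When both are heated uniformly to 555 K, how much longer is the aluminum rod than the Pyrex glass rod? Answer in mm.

ΔT = 51 K
aluminum: ΔL = 22×10⁻⁶ × 3.421 m × 51 = 3.8384×10⁻³ m = 3.8384 mm
Pyrex glass: ΔL = 3.2×10⁻⁶ × 3.421 m × 51 = 5.5831×10⁻⁴ m = 0.55831 mm
difference = 3.8384 − 0.55831 = 3.28009 mm

3.28 mm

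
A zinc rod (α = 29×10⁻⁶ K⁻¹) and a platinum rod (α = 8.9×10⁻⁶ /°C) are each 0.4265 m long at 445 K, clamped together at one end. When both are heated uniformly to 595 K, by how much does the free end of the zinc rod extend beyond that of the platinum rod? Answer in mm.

ΔT = 150 K
zinc: ΔL = 29×10⁻⁶ × 0.4265 m × 150 = 1.8553×10⁻³ m = 1.8553 mm
platinum: ΔL = 8.9×10⁻⁶ × 0.4265 m × 150 = 5.6938×10⁻⁴ m = 0.56938 mm
difference = 1.8553 − 0.56938 = 1.28592 mm

1.29 mm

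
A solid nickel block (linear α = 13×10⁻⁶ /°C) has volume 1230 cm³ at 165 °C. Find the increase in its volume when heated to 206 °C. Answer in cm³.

ΔV = 1.97 cm³

Isotropic solid: β ≈ 3α = 3.9×10⁻⁵ /K; ΔT = 41 K
ΔV = 3αV₀ΔT = 3(13×10⁻⁶)(1230)(41) = 1.97 cm³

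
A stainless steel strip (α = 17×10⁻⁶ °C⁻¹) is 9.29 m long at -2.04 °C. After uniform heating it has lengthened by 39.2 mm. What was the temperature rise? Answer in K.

ΔL = αL₀ΔT ⇒ ΔT = ΔL / (αL₀)
ΔT = 39.2×10⁻³ m / (17×10⁻⁶ × 9.29 m) = 248.21 K

ΔT = 248 K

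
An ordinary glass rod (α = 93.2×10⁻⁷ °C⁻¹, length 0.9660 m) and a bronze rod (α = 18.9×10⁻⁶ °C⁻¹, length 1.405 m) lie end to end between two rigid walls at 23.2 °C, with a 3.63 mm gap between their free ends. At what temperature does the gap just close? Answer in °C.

Gap closes when ΔL₁ + ΔL₂ = 3.63 mm = 3.63×10⁻³ m
(α₁L₁ + α₂L₂)ΔT = g
α₁L₁ + α₂L₂ = 93.2×10⁻⁷×0.9660 + 18.9×10⁻⁶×1.405 = 3.555762×10⁻⁵ m/K
ΔT = 3.63×10⁻³ / 3.555762×10⁻⁵ = 102.09 K
T = 23.2 + 102.09 = 125.29 °C

T = 125 °C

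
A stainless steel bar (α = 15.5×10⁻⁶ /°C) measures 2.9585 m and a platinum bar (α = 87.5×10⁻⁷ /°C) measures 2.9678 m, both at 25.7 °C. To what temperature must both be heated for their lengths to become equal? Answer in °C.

T = 493.3 °C

Equal length when α₁L₁ΔT − α₂L₂ΔT = L₂ − L₁ = 9.30×10⁻³ m
α₁L₁ = 4.585675×10⁻⁵, α₂L₂ = 2.596825×10⁻⁵ → Δ(αL) = 1.98885×10⁻⁵ m/K
ΔT = 9.30×10⁻³ / 1.98885×10⁻⁵ = 467.607 K, so T = 25.7 + 467.607 = 493.307 °C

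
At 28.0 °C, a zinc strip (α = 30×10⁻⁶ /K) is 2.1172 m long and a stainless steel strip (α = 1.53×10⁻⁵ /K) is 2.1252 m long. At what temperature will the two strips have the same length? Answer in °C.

Equal length when α₁L₁ΔT − α₂L₂ΔT = L₂ − L₁ = 8.00×10⁻³ m
α₁L₁ = 6.3516×10⁻⁵, α₂L₂ = 3.251556×10⁻⁵ → Δ(αL) = 3.100044×10⁻⁵ m/K
ΔT = 8.00×10⁻³ / 3.100044×10⁻⁵ = 258.061 K, so T = 28.0 + 258.061 = 286.061 °C

T = 286.1 °C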